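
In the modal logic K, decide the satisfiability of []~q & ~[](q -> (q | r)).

1. []~q & ~[](q -> (q | r)), u
2. []~q, u   [&-rule on 1]
3. ~[](q -> (q | r)), u   [&-rule on 1]
4. ~(q -> (q | r)), v   [~[]-rule on 3: fresh world v, uRv]
5. q, v   [~->-rule on 4]
6. ~(q | r), v   [~->-rule on 4]
7. ~q, v   [~|-rule on 6]
8. ~r, v   [~|-rule on 6]
Accessibility: uRv
Branch closes: q and ~q both at v.
Every branch closes; the branch above is one of them.

No, unsatisfiable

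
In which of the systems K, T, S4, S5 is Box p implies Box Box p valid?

S4-tableau for the negation not (Box p implies Box Box p):
1. not (Box p implies Box Box p), 0
2. Box p, 0
3. not Box Box p, 0
4. p, 0
5. not Box p, 1
6. p, 1
7. not p, 2
8. p, 2
Accessibility: 0R0, 0R1, 0R2, 1R1, 1R2, 2R2
Branch closes: p and not p both at 2.
Every branch closes (one shown): valid in S4, hence also in S5 (every theorem of S4 is a theorem of S5).
T-tableau for the negation not (Box p implies Box Box p):
1. not (Box p implies Box Box p), 0
2. Box p, 0
3. not Box Box p, 0
4. p, 0
5. not Box p, 1
6. p, 1
7. not p, 2
Accessibility: 0R0, 0R1, 1R1, 1R2, 2R2
Complete open branch: countermodel on a T-frame, so not valid in T, nor in K (the same frame is also a K-frame).

S4, S5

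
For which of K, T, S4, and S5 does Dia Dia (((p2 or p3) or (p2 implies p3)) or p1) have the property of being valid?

T-tableau for the negation not Dia Dia (((p2 or p3) or (p2 implies p3)) or p1):
1. not Dia Dia (((p2 or p3) or (p2 implies p3)) or p1), w0
2. not Dia (((p2 or p3) or (p2 implies p3)) or p1), w0   [neg-Dia-rule on 1 via w0Rw0]
3. not (((p2 or p3) or (p2 implies p3)) or p1), w0   [neg-Dia-rule on 2 via w0Rw0]
4. not ((p2 or p3) or (p2 implies p3)), w0   [neg-or-rule on 3]
5. not p1, w0   [neg-or-rule on 3]
6. not (p2 or p3), w0   [neg-or-rule on 4]
7. not (p2 implies p3), w0   [neg-or-rule on 4]
8. not p2, w0   [neg-or-rule on 6]
9. not p3, w0   [neg-or-rule on 6]
10. p2, w0   [neg-implies-rule on 7]
Accessibility: w0Rw0
Branch closes: p2 and not p2 both at w0.
Every branch closes (one shown): valid in T, hence also in S4, S5 (every theorem of T is a theorem of S4 and S5).
K-tableau for the negation not Dia Dia (((p2 or p3) or (p2 implies p3)) or p1):
1. not Dia Dia (((p2 or p3) or (p2 implies p3)) or p1), w0
Complete open branch: countermodel on a K-frame, so not valid in K.

T, S4, S5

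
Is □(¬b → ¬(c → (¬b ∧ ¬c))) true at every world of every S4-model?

Tableau for the negation ¬□(¬b → ¬(c → (¬b ∧ ¬c))):
1. ¬□(¬b → ¬(c → (¬b ∧ ¬c))), 0
2. ¬(¬b → ¬(c → (¬b ∧ ¬c))), 1
3. ¬b, 1
4. c → (¬b ∧ ¬c), 1
5. ¬b ∧ ¬c, 1
6. ¬c, 1
Accessibility: 0R0, 0R1, 1R1
The negation has an open branch (countermodel exists).

Not valid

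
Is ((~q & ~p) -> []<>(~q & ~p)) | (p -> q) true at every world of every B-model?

Valid in B

Tableau for the negation ~(((~q & ~p) -> []<>(~q & ~p)) | (p -> q)):
1. ~(((~q & ~p) -> []<>(~q & ~p)) | (p -> q)), 0
2. ~((~q & ~p) -> []<>(~q & ~p)), 0   [~|-rule on 1]
3. ~(p -> q), 0   [~|-rule on 1]
4. ~q & ~p, 0   [~->-rule on 2]
5. ~[]<>(~q & ~p), 0   [~->-rule on 2]
6. p, 0   [~->-rule on 3]
7. ~q, 0   [~->-rule on 3]
8. ~p, 0   [&-rule on 4]
Accessibility: 0R0
Branch closes: p and ~p both at 0.
Every branch of the negation's tableau closes; the branch above is one of them.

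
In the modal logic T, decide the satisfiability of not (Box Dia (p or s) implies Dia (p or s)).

1. not (Box Dia (p or s) implies Dia (p or s)), w0
2. Box Dia (p or s), w0
3. not Dia (p or s), w0
4. Dia (p or s), w0
5. not (p or s), w0
6. not p, w0
7. not s, w0
8. p or s, w1
9. Dia (p or s), w1
10. not (p or s), w1
11. not p, w1
12. not s, w1
13. s, w1
Accessibility: w0Rw0, w0Rw1, w1Rw1
Branch closes: s and not s both at w1.
(One branch shown.) All branches close.

Unsatisfiable (every branch closes)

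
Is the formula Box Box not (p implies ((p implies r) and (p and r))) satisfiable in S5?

Satisfiable

1. Box Box not (p implies ((p implies r) and (p and r))), 0
2. Box not (p implies ((p implies r) and (p and r))), 0   [Box-rule on 1 via 0R0]
3. not (p implies ((p implies r) and (p and r))), 0   [Box-rule on 2 via 0R0]
4. p, 0   [neg-implies-rule on 3]
5. not ((p implies r) and (p and r)), 0   [neg-implies-rule on 3]
6. not (p and r), 0   [neg-and-rule on 5 (branches; this branch)]
7. not r, 0   [neg-and-rule on 6 (branches; this branch)]
Accessibility: 0R0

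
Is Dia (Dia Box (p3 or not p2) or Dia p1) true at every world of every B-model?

Tableau for the negation not Dia (Dia Box (p3 or not p2) or Dia p1):
1. not Dia (Dia Box (p3 or not p2) or Dia p1), u
2. not (Dia Box (p3 or not p2) or Dia p1), u
3. not Dia Box (p3 or not p2), u
4. not Dia p1, u
5. not Box (p3 or not p2), u
6. not p1, u
7. not (p3 or not p2), v
8. not p3, v
9. p2, v
10. not (Dia Box (p3 or not p2) or Dia p1), v
11. not Dia Box (p3 or not p2), v
12. not Dia p1, v
13. not Box (p3 or not p2), v
14. not p1, v
15. not (p3 or not p2), w
16. not p3, w
17. p2, w
18. not Box (p3 or not p2), w
19. not p1, w
20. not (p3 or not p2), x
21. not p3, x
22. p2, x
Accessibility: uRu, uRv, vRu, vRv, vRw, wRv, wRw, wRx, xRw, xRx
The negation has an open branch (countermodel exists).

Invalid (countermodel exists)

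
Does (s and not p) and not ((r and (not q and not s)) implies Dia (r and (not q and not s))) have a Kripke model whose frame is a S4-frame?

1. (s and not p) and not ((r and (not q and not s)) implies Dia (r and (not q and not s))), 0
2. s and not p, 0
3. not ((r and (not q and not s)) implies Dia (r and (not q and not s))), 0
4. s, 0
5. not p, 0
6. r and (not q and not s), 0
7. not Dia (r and (not q and not s)), 0
8. r, 0
9. not q and not s, 0
10. not q, 0
11. not s, 0
Accessibility: 0R0
Branch closes: s and not s both at 0.
(One branch shown.) All branches close.

Unsatisfiable (every branch closes)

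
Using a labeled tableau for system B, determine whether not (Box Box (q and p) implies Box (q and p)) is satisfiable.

Unsatisfiable

1. not (Box Box (q and p) implies Box (q and p)), w0
2. Box Box (q and p), w0   [neg-implies-rule on 1]
3. not Box (q and p), w0   [neg-implies-rule on 1]
4. Box (q and p), w0   [Box-rule on 2 via w0Rw0]
5. q and p, w0   [Box-rule on 4 via w0Rw0]
6. q, w0   [and-rule on 5]
7. p, w0   [and-rule on 5]
8. not (q and p), w1   [neg-Box-rule on 3: fresh world w1, w0Rw1]
9. Box (q and p), w1   [Box-rule on 2 via w0Rw1]
10. q and p, w1   [Box-rule on 4 via w0Rw1]
11. q, w1   [and-rule on 10]
12. p, w1   [and-rule on 10]
13. not p, w1   [neg-and-rule on 8 (branches; this branch)]
Accessibility: w0Rw0, w0Rw1, w1Rw0, w1Rw1
Branch closes: p and not p both at w1.
All branches of the tableau close; one closing branch shown above.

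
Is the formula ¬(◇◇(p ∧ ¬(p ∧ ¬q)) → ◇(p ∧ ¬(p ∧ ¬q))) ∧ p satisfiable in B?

1. ¬(◇◇(p ∧ ¬(p ∧ ¬q)) → ◇(p ∧ ¬(p ∧ ¬q))) ∧ p, u
2. ¬(◇◇(p ∧ ¬(p ∧ ¬q)) → ◇(p ∧ ¬(p ∧ ¬q))), u
3. p, u
4. ◇◇(p ∧ ¬(p ∧ ¬q)), u
5. ¬◇(p ∧ ¬(p ∧ ¬q)), u
6. ¬(p ∧ ¬(p ∧ ¬q)), u
7. p ∧ ¬q, u
8. ¬q, u
9. ◇(p ∧ ¬(p ∧ ¬q)), v
10. ¬(p ∧ ¬(p ∧ ¬q)), v
11. p ∧ ¬q, v
12. p, v
13. ¬q, v
14. p ∧ ¬(p ∧ ¬q), w
15. p, w
16. ¬(p ∧ ¬q), w
17. q, w
Accessibility: uRu, uRv, vRu, vRv, vRw, wRv, wRw

Yes, satisfiable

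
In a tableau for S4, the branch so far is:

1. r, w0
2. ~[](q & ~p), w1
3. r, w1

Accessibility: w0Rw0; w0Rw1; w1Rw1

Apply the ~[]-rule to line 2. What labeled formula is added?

a fresh world w2 with w1Rw2, and ~(q & ~p) at w2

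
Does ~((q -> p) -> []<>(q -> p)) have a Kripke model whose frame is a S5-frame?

Unsatisfiable (every branch closes)

1. ~((q -> p) -> []<>(q -> p)), u
2. q -> p, u
3. ~[]<>(q -> p), u
4. p, u
5. ~<>(q -> p), v
6. ~(q -> p), u
7. q, u
8. ~p, u
Accessibility: uRu, uRv, vRu, vRv
Branch closes: p and ~p both at u.
Every branch closes; the branch above is one of them.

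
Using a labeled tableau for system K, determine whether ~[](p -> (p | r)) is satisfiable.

Unsatisfiable (every branch closes)

1. ~[](p -> (p | r)), u
2. ~(p -> (p | r)), v
3. p, v
4. ~(p | r), v
5. ~p, v
6. ~r, v
Accessibility: uRv
Branch closes: p and ~p both at v.
All branches of the tableau close; one closing branch shown above.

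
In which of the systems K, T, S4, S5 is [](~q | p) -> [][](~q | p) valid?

S4-tableau for the negation ~([](~q | p) -> [][](~q | p)):
1. ~([](~q | p) -> [][](~q | p)), w0
2. [](~q | p), w0
3. ~[][](~q | p), w0
4. ~q | p, w0
5. p, w0
6. ~[](~q | p), w1
7. ~q | p, w1
8. p, w1
9. ~(~q | p), w2
10. q, w2
11. ~p, w2
12. ~q | p, w2
13. p, w2
Accessibility: w0Rw0, w0Rw1, w0Rw2, w1Rw1, w1Rw2, w2Rw2
Branch closes: p and ~p both at w2.
Every branch closes (one shown): valid in S4, hence also in S5 (every theorem of S4 is a theorem of S5).
T-tableau for the negation ~([](~q | p) -> [][](~q | p)):
1. ~([](~q | p) -> [][](~q | p)), w0
2. [](~q | p), w0
3. ~[][](~q | p), w0
4. ~q | p, w0
5. p, w0
6. ~[](~q | p), w1
7. ~q | p, w1
8. p, w1
9. ~(~q | p), w2
10. q, w2
11. ~p, w2
Accessibility: w0Rw0, w0Rw1, w1Rw1, w1Rw2, w2Rw2
Complete open branch: countermodel on a T-frame, so not valid in T, nor in K (the same frame is also a K-frame).

S4, S5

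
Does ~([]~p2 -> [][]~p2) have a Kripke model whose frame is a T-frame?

Satisfiable (open branch found)

1. ~([]~p2 -> [][]~p2), 0
2. []~p2, 0
3. ~[][]~p2, 0
4. ~p2, 0
5. ~[]~p2, 1
6. ~p2, 1
7. p2, 2
Accessibility: 0R0, 0R1, 1R1, 1R2, 2R2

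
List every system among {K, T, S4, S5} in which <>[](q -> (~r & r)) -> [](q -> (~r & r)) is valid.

S5

S5-tableau for the negation ~(<>[](q -> (~r & r)) -> [](q -> (~r & r))):
1. ~(<>[](q -> (~r & r)) -> [](q -> (~r & r))), u
2. <>[](q -> (~r & r)), u
3. ~[](q -> (~r & r)), u
4. [](q -> (~r & r)), v
5. q -> (~r & r), u
6. q -> (~r & r), v
7. ~q, u
8. ~q, v
9. ~(q -> (~r & r)), w
10. q, w
11. ~(~r & r), w
12. q -> (~r & r), w
13. ~r, w
14. ~r & r, w
15. r, w
Accessibility: uRu, uRv, uRw, vRu, vRv, vRw, wRu, wRv, wRw
Branch closes: r and ~r both at w.
Every branch closes (one shown): valid in S5.
S4-tableau for the negation ~(<>[](q -> (~r & r)) -> [](q -> (~r & r))):
1. ~(<>[](q -> (~r & r)) -> [](q -> (~r & r))), u
2. <>[](q -> (~r & r)), u
3. ~[](q -> (~r & r)), u
4. [](q -> (~r & r)), v
5. q -> (~r & r), v
6. ~q, v
7. ~(q -> (~r & r)), w
8. q, w
9. ~(~r & r), w
10. ~r, w
Accessibility: uRu, uRv, uRw, vRv, wRw
Complete open branch: countermodel on an S4-frame, so not valid in S4, nor in K, T (the same frame is also a K-frame and a T-frame).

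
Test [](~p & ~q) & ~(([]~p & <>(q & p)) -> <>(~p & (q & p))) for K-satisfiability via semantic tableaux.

1. [](~p & ~q) & ~(([]~p & <>(q & p)) -> <>(~p & (q & p))), w0
2. [](~p & ~q), w0
3. ~(([]~p & <>(q & p)) -> <>(~p & (q & p))), w0
4. []~p & <>(q & p), w0
5. ~<>(~p & (q & p)), w0
6. []~p, w0
7. <>(q & p), w0
8. q & p, w1
9. q, w1
10. p, w1
11. ~p & ~q, w1
12. ~p, w1
13. ~q, w1
Accessibility: w0Rw1
Branch closes: p and ~p both at w1.
Every branch closes; the branch above is one of them.

Unsatisfiable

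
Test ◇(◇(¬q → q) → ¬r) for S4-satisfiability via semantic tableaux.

1. ◇(◇(¬q → q) → ¬r), w0
2. ◇(¬q → q) → ¬r, w1
3. ¬r, w1
Accessibility: w0Rw0, w0Rw1, w1Rw1

Satisfiable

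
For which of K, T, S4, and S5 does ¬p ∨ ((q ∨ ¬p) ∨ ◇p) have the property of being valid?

T, S4, S5

T-tableau for the negation ¬(¬p ∨ ((q ∨ ¬p) ∨ ◇p)):
1. ¬(¬p ∨ ((q ∨ ¬p) ∨ ◇p)), 0
2. p, 0   [¬∨-rule on 1]
3. ¬((q ∨ ¬p) ∨ ◇p), 0   [¬∨-rule on 1]
4. ¬(q ∨ ¬p), 0   [¬∨-rule on 3]
5. ¬◇p, 0   [¬∨-rule on 3]
6. ¬q, 0   [¬∨-rule on 4]
7. ¬p, 0   [¬◇-rule on 5 via 0R0]
Accessibility: 0R0
Branch closes: p and ¬p both at 0.
Every branch closes (one shown): valid in T, hence also in S4, S5 (every theorem of T is a theorem of S4 and S5).
K-tableau for the negation ¬(¬p ∨ ((q ∨ ¬p) ∨ ◇p)):
1. ¬(¬p ∨ ((q ∨ ¬p) ∨ ◇p)), 0
2. p, 0   [¬∨-rule on 1]
3. ¬((q ∨ ¬p) ∨ ◇p), 0   [¬∨-rule on 1]
4. ¬(q ∨ ¬p), 0   [¬∨-rule on 3]
5. ¬◇p, 0   [¬∨-rule on 3]
6. ¬q, 0   [¬∨-rule on 4]
Complete open branch: countermodel on a K-frame, so not valid in K.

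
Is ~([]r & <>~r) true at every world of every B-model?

Tableau for the negation []r & <>~r:
1. []r & <>~r, w0
2. []r, w0   [&-rule on 1]
3. <>~r, w0   [&-rule on 1]
4. r, w0   [[]-rule on 2 via w0Rw0]
5. ~r, w1   [<>-rule on 3: fresh world w1, w0Rw1]
6. r, w1   [[]-rule on 2 via w0Rw1]
Accessibility: w0Rw0, w0Rw1, w1Rw0, w1Rw1
Branch closes: r and ~r both at w1.
All branches of the negation close; one closing branch shown above.

Valid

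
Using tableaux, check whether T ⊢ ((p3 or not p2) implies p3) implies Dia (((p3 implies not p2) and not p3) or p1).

Tableau for the negation not (((p3 or not p2) implies p3) implies Dia (((p3 implies not p2) and not p3) or p1)):
1. not (((p3 or not p2) implies p3) implies Dia (((p3 implies not p2) and not p3) or p1)), 0
2. (p3 or not p2) implies p3, 0
3. not Dia (((p3 implies not p2) and not p3) or p1), 0
4. not (((p3 implies not p2) and not p3) or p1), 0
5. not ((p3 implies not p2) and not p3), 0
6. not p1, 0
7. p3, 0
Accessibility: 0R0
The negation has an open branch (countermodel exists).

Invalid (countermodel exists)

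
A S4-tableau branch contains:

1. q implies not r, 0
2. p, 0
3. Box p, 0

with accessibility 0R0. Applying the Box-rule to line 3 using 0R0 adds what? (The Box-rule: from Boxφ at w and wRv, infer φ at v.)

p, 0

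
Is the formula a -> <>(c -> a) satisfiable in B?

1. a -> <>(c -> a), 0
2. <>(c -> a), 0
3. c -> a, 1
4. a, 1
Accessibility: 0R0, 0R1, 1R0, 1R1

Satisfiable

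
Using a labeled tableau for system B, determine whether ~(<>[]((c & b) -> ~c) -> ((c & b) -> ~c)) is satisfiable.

No, unsatisfiable

1. ~(<>[]((c & b) -> ~c) -> ((c & b) -> ~c)), u
2. <>[]((c & b) -> ~c), u
3. ~((c & b) -> ~c), u
4. c & b, u
5. c, u
6. b, u
7. []((c & b) -> ~c), v
8. (c & b) -> ~c, u
9. (c & b) -> ~c, v
10. ~(c & b), u
11. ~c, v
12. ~b, u
Accessibility: uRu, uRv, vRu, vRv
Branch closes: b and ~b both at u.
All branches of the tableau close; one closing branch shown above.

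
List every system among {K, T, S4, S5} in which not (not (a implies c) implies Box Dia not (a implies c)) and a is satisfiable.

K, T, S4

S4-tableau for the formula:
1. not (not (a implies c) implies Box Dia not (a implies c)) and a, w0
2. not (not (a implies c) implies Box Dia not (a implies c)), w0   [and-rule on 1]
3. a, w0   [and-rule on 1]
4. not (a implies c), w0   [neg-implies-rule on 2]
5. not Box Dia not (a implies c), w0   [neg-implies-rule on 2]
6. not c, w0   [neg-implies-rule on 4]
7. not Dia not (a implies c), w1   [neg-Box-rule on 5: fresh world w1, w0Rw1]
8. a implies c, w1   [neg-Dia-rule on 7 via w1Rw1]
9. c, w1   [implies-rule on 8 (branches; this branch)]
Accessibility: w0Rw0, w0Rw1, w1Rw1
Complete open branch: satisfiable in S4, hence also in K, T (this S4-model is also a K-model and a T-model).
S5-tableau for the formula:
1. not (not (a implies c) implies Box Dia not (a implies c)) and a, w0
2. not (not (a implies c) implies Box Dia not (a implies c)), w0   [and-rule on 1]
3. a, w0   [and-rule on 1]
4. not (a implies c), w0   [neg-implies-rule on 2]
5. not Box Dia not (a implies c), w0   [neg-implies-rule on 2]
6. not c, w0   [neg-implies-rule on 4]
7. not Dia not (a implies c), w1   [neg-Box-rule on 5: fresh world w1, w0Rw1]
8. a implies c, w0   [neg-Dia-rule on 7 via w1Rw0]
9. a implies c, w1   [neg-Dia-rule on 7 via w1Rw1]
10. c, w0   [implies-rule on 8 (branches; this branch)]
Accessibility: w0Rw0, w0Rw1, w1Rw0, w1Rw1
Branch closes: c and not c both at w0.
Every branch closes (one shown): unsatisfiable in S5.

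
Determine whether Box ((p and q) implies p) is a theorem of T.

Yes, valid

Tableau for the negation not Box ((p and q) implies p):
1. not Box ((p and q) implies p), w0
2. not ((p and q) implies p), w1   [neg-Box-rule on 1: fresh world w1, w0Rw1]
3. p and q, w1   [neg-implies-rule on 2]
4. not p, w1   [neg-implies-rule on 2]
5. p, w1   [and-rule on 3]
6. q, w1   [and-rule on 3]
Accessibility: w0Rw0, w0Rw1, w1Rw1
Branch closes: p and not p both at w1.
Every branch of the negation's tableau closes; the branch above is one of them.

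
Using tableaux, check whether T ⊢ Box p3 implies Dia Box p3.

Yes, valid

Tableau for the negation not (Box p3 implies Dia Box p3):
1. not (Box p3 implies Dia Box p3), w0
2. Box p3, w0
3. not Dia Box p3, w0
4. p3, w0
5. not Box p3, w0
6. not p3, w1
7. p3, w1
Accessibility: w0Rw0, w0Rw1, w1Rw1
Branch closes: p3 and not p3 both at w1.
Every branch of the negation's tableau closes; the branch above is one of them.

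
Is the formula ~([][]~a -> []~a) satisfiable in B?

Unsatisfiable (every branch closes)

1. ~([][]~a -> []~a), 0
2. [][]~a, 0
3. ~[]~a, 0
4. []~a, 0
5. ~a, 0
6. a, 1
7. []~a, 1
8. ~a, 1
Accessibility: 0R0, 0R1, 1R0, 1R1
Branch closes: a and ~a both at 1.
(One branch shown.) All branches close.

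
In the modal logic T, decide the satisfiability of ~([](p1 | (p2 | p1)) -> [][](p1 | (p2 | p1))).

1. ~([](p1 | (p2 | p1)) -> [][](p1 | (p2 | p1))), w0
2. [](p1 | (p2 | p1)), w0
3. ~[][](p1 | (p2 | p1)), w0
4. p1 | (p2 | p1), w0
5. p2 | p1, w0
6. p1, w0
7. ~[](p1 | (p2 | p1)), w1
8. p1 | (p2 | p1), w1
9. p2 | p1, w1
10. p1, w1
11. ~(p1 | (p2 | p1)), w2
12. ~p1, w2
13. ~(p2 | p1), w2
14. ~p2, w2
Accessibility: w0Rw0, w0Rw1, w1Rw1, w1Rw2, w2Rw2

Yes, satisfiable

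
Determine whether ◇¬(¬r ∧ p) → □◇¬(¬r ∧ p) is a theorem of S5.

Tableau for the negation ¬(◇¬(¬r ∧ p) → □◇¬(¬r ∧ p)):
1. ¬(◇¬(¬r ∧ p) → □◇¬(¬r ∧ p)), w0
2. ◇¬(¬r ∧ p), w0
3. ¬□◇¬(¬r ∧ p), w0
4. ¬(¬r ∧ p), w1
5. ¬p, w1
6. ¬◇¬(¬r ∧ p), w2
7. ¬r ∧ p, w0
8. ¬r, w0
9. p, w0
10. ¬r ∧ p, w1
11. ¬r, w1
12. p, w1
Accessibility: w0Rw0, w0Rw1, w0Rw2, w1Rw0, w1Rw1, w1Rw2, w2Rw0, w2Rw1, w2Rw2
Branch closes: p and ¬p both at w1.
All branches of the negation close; one closing branch shown above.

Valid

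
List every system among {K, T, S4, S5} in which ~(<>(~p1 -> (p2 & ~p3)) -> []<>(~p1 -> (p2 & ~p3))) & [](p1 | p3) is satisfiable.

K, T, S4

S4-tableau for the formula:
1. ~(<>(~p1 -> (p2 & ~p3)) -> []<>(~p1 -> (p2 & ~p3))) & [](p1 | p3), u
2. ~(<>(~p1 -> (p2 & ~p3)) -> []<>(~p1 -> (p2 & ~p3))), u   [&-rule on 1]
3. [](p1 | p3), u   [&-rule on 1]
4. <>(~p1 -> (p2 & ~p3)), u   [~->-rule on 2]
5. ~[]<>(~p1 -> (p2 & ~p3)), u   [~->-rule on 2]
6. p1 | p3, u   [[]-rule on 3 via uRu]
7. p3, u   [|-rule on 6 (branches; this branch)]
8. ~p1 -> (p2 & ~p3), v   [<>-rule on 4: fresh world v, uRv]
9. p1 | p3, v   [[]-rule on 3 via uRv]
10. p2 & ~p3, v   [->-rule on 8 (branches; this branch)]
11. p2, v   [&-rule on 10]
12. ~p3, v   [&-rule on 10]
13. p1, v   [|-rule on 9 (branches; this branch)]
14. ~<>(~p1 -> (p2 & ~p3)), w   [~[]-rule on 5: fresh world w, uRw]
15. p1 | p3, w   [[]-rule on 3 via uRw]
16. ~(~p1 -> (p2 & ~p3)), w   [~<>-rule on 14 via wRw]
17. ~p1, w   [~->-rule on 16]
18. ~(p2 & ~p3), w   [~->-rule on 16]
19. p3, w   [|-rule on 15 (branches; this branch)]
Accessibility: uRu, uRv, uRw, vRv, wRw
Complete open branch: satisfiable in S4, hence also in K, T (this S4-model is also a K-model and a T-model).
S5-tableau for the formula:
1. ~(<>(~p1 -> (p2 & ~p3)) -> []<>(~p1 -> (p2 & ~p3))) & [](p1 | p3), u
2. ~(<>(~p1 -> (p2 & ~p3)) -> []<>(~p1 -> (p2 & ~p3))), u   [&-rule on 1]
3. [](p1 | p3), u   [&-rule on 1]
4. <>(~p1 -> (p2 & ~p3)), u   [~->-rule on 2]
5. ~[]<>(~p1 -> (p2 & ~p3)), u   [~->-rule on 2]
6. p1 | p3, u   [[]-rule on 3 via uRu]
7. p3, u   [|-rule on 6 (branches; this branch)]
8. ~p1 -> (p2 & ~p3), v   [<>-rule on 4: fresh world v, uRv]
9. p1 | p3, v   [[]-rule on 3 via uRv]
10. p2 & ~p3, v   [->-rule on 8 (branches; this branch)]
11. p2, v   [&-rule on 10]
12. ~p3, v   [&-rule on 10]
13. p1, v   [|-rule on 9 (branches; this branch)]
14. ~<>(~p1 -> (p2 & ~p3)), w   [~[]-rule on 5: fresh world w, uRw]
15. p1 | p3, w   [[]-rule on 3 via uRw]
16. ~(~p1 -> (p2 & ~p3)), u   [~<>-rule on 14 via wRu]
17. ~p1, u   [~->-rule on 16]
18. ~(p2 & ~p3), u   [~->-rule on 16]
19. ~(~p1 -> (p2 & ~p3)), v   [~<>-rule on 14 via wRv]
20. ~p1, v   [~->-rule on 19]
21. ~(p2 & ~p3), v   [~->-rule on 19]
Accessibility: uRu, uRv, uRw, vRu, vRv, vRw, wRu, wRv, wRw
Branch closes: p1 and ~p1 both at v.
Every branch closes (one shown): unsatisfiable in S5.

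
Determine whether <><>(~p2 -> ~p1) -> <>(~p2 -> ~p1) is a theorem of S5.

Valid

Tableau for the negation ~(<><>(~p2 -> ~p1) -> <>(~p2 -> ~p1)):
1. ~(<><>(~p2 -> ~p1) -> <>(~p2 -> ~p1)), 0
2. <><>(~p2 -> ~p1), 0
3. ~<>(~p2 -> ~p1), 0
4. ~(~p2 -> ~p1), 0
5. ~p2, 0
6. p1, 0
7. <>(~p2 -> ~p1), 1
8. ~(~p2 -> ~p1), 1
9. ~p2, 1
10. p1, 1
11. ~p2 -> ~p1, 2
12. ~(~p2 -> ~p1), 2
13. ~p2, 2
14. p1, 2
15. ~p1, 2
Accessibility: 0R0, 0R1, 0R2, 1R0, 1R1, 1R2, 2R0, 2R1, 2R2
Branch closes: p1 and ~p1 both at 2.
Every branch of the negation's tableau closes; the branch above is one of them.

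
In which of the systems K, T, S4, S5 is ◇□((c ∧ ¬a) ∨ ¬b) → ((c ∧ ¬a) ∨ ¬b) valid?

S5

S4-tableau for the negation ¬(◇□((c ∧ ¬a) ∨ ¬b) → ((c ∧ ¬a) ∨ ¬b)):
1. ¬(◇□((c ∧ ¬a) ∨ ¬b) → ((c ∧ ¬a) ∨ ¬b)), 0
2. ◇□((c ∧ ¬a) ∨ ¬b), 0
3. ¬((c ∧ ¬a) ∨ ¬b), 0
4. ¬(c ∧ ¬a), 0
5. b, 0
6. a, 0
7. □((c ∧ ¬a) ∨ ¬b), 1
8. (c ∧ ¬a) ∨ ¬b, 1
9. ¬b, 1
Accessibility: 0R0, 0R1, 1R1
Complete open branch: countermodel on an S4-frame, so not valid in S4, nor in K, T (the same frame is also a K-frame and a T-frame).
S5-tableau for the negation ¬(◇□((c ∧ ¬a) ∨ ¬b) → ((c ∧ ¬a) ∨ ¬b)):
1. ¬(◇□((c ∧ ¬a) ∨ ¬b) → ((c ∧ ¬a) ∨ ¬b)), 0
2. ◇□((c ∧ ¬a) ∨ ¬b), 0
3. ¬((c ∧ ¬a) ∨ ¬b), 0
4. ¬(c ∧ ¬a), 0
5. b, 0
6. a, 0
7. □((c ∧ ¬a) ∨ ¬b), 1
8. (c ∧ ¬a) ∨ ¬b, 0
9. (c ∧ ¬a) ∨ ¬b, 1
10. c ∧ ¬a, 0
11. c, 0
12. ¬a, 0
Accessibility: 0R0, 0R1, 1R0, 1R1
Branch closes: a and ¬a both at 0.
Every branch closes (one shown): valid in S5.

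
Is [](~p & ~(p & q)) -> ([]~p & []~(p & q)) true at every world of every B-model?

Tableau for the negation ~([](~p & ~(p & q)) -> ([]~p & []~(p & q))):
1. ~([](~p & ~(p & q)) -> ([]~p & []~(p & q))), 0
2. [](~p & ~(p & q)), 0
3. ~([]~p & []~(p & q)), 0
4. ~p & ~(p & q), 0
5. ~p, 0
6. ~(p & q), 0
7. ~[]~(p & q), 0
8. ~q, 0
9. p & q, 1
10. p, 1
11. q, 1
12. ~p & ~(p & q), 1
13. ~p, 1
14. ~(p & q), 1
Accessibility: 0R0, 0R1, 1R0, 1R1
Branch closes: p and ~p both at 1.
Every branch of the negation's tableau closes; the branch above is one of them.

Valid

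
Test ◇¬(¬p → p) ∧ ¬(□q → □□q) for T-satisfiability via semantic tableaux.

Satisfiable (open branch found)

1. ◇¬(¬p → p) ∧ ¬(□q → □□q), u
2. ◇¬(¬p → p), u
3. ¬(□q → □□q), u
4. □q, u
5. ¬□□q, u
6. q, u
7. ¬(¬p → p), v
8. ¬p, v
9. q, v
10. ¬□q, w
11. q, w
12. ¬q, x
Accessibility: uRu, uRv, uRw, vRv, wRw, wRx, xRx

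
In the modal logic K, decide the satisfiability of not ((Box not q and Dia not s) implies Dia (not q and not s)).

1. not ((Box not q and Dia not s) implies Dia (not q and not s)), 0
2. Box not q and Dia not s, 0
3. not Dia (not q and not s), 0
4. Box not q, 0
5. Dia not s, 0
6. not s, 1
7. not (not q and not s), 1
8. not q, 1
9. s, 1
Accessibility: 0R1
Branch closes: s and not s both at 1.
All branches of the tableau close; one closing branch shown above.

Unsatisfiable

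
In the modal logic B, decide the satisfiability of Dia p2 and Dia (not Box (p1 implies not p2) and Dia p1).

1. Dia p2 and Dia (not Box (p1 implies not p2) and Dia p1), u
2. Dia p2, u
3. Dia (not Box (p1 implies not p2) and Dia p1), u
4. p2, v
5. not Box (p1 implies not p2) and Dia p1, w
6. not Box (p1 implies not p2), w
7. Dia p1, w
8. not (p1 implies not p2), x
9. p1, x
10. p2, x
11. p1, y
Accessibility: uRu, uRv, uRw, vRu, vRv, wRu, wRw, wRx, wRy, xRw, xRx, yRw, yRy

Yes, satisfiable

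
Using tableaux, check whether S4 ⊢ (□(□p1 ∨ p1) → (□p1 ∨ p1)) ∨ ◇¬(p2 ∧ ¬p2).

Yes, valid

Tableau for the negation ¬((□(□p1 ∨ p1) → (□p1 ∨ p1)) ∨ ◇¬(p2 ∧ ¬p2)):
1. ¬((□(□p1 ∨ p1) → (□p1 ∨ p1)) ∨ ◇¬(p2 ∧ ¬p2)), u
2. ¬(□(□p1 ∨ p1) → (□p1 ∨ p1)), u
3. ¬◇¬(p2 ∧ ¬p2), u
4. □(□p1 ∨ p1), u
5. ¬(□p1 ∨ p1), u
6. ¬□p1, u
7. ¬p1, u
8. p2 ∧ ¬p2, u
9. p2, u
10. ¬p2, u
Accessibility: uRu
Branch closes: p2 and ¬p2 both at u.
All branches of the negation close; one closing branch shown above.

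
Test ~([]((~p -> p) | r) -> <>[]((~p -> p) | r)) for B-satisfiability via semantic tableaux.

Unsatisfiable (every branch closes)

1. ~([]((~p -> p) | r) -> <>[]((~p -> p) | r)), u
2. []((~p -> p) | r), u
3. ~<>[]((~p -> p) | r), u
4. (~p -> p) | r, u
5. ~[]((~p -> p) | r), u
6. ~p -> p, u
7. p, u
8. ~((~p -> p) | r), v
9. ~(~p -> p), v
10. ~r, v
11. ~p, v
12. (~p -> p) | r, v
13. ~[]((~p -> p) | r), v
14. ~p -> p, v
15. p, v
Accessibility: uRu, uRv, vRu, vRv
Branch closes: p and ~p both at v.
(One branch shown.) All branches close.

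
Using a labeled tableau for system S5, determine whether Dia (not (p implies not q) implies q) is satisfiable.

1. Dia (not (p implies not q) implies q), w0
2. not (p implies not q) implies q, w1
3. q, w1
Accessibility: w0Rw0, w0Rw1, w1Rw0, w1Rw1

Yes, satisfiable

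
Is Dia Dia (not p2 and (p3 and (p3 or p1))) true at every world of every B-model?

Tableau for the negation not Dia Dia (not p2 and (p3 and (p3 or p1))):
1. not Dia Dia (not p2 and (p3 and (p3 or p1))), u
2. not Dia (not p2 and (p3 and (p3 or p1))), u   [neg-Dia-rule on 1 via uRu]
3. not (not p2 and (p3 and (p3 or p1))), u   [neg-Dia-rule on 2 via uRu]
4. not (p3 and (p3 or p1)), u   [neg-and-rule on 3 (branches; this branch)]
5. not (p3 or p1), u   [neg-and-rule on 4 (branches; this branch)]
6. not p3, u   [neg-or-rule on 5]
7. not p1, u   [neg-or-rule on 5]
Accessibility: uRu
The negation has an open branch (countermodel exists).

Invalid (countermodel exists)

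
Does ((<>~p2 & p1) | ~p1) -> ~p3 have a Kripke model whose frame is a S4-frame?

1. ((<>~p2 & p1) | ~p1) -> ~p3, 0
2. ~p3, 0
Accessibility: 0R0

Satisfiable (open branch found)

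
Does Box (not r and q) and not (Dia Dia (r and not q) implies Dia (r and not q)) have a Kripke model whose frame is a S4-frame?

1. Box (not r and q) and not (Dia Dia (r and not q) implies Dia (r and not q)), w0
2. Box (not r and q), w0
3. not (Dia Dia (r and not q) implies Dia (r and not q)), w0
4. Dia Dia (r and not q), w0
5. not Dia (r and not q), w0
6. not r and q, w0
7. not r, w0
8. q, w0
9. not (r and not q), w0
10. Dia (r and not q), w1
11. not r and q, w1
12. not r, w1
13. q, w1
14. not (r and not q), w1
15. r and not q, w2
16. r, w2
17. not q, w2
18. not r and q, w2
19. not r, w2
20. q, w2
Accessibility: w0Rw0, w0Rw1, w0Rw2, w1Rw1, w1Rw2, w2Rw2
Branch closes: r and not r both at w2.
All branches of the tableau close; one closing branch shown above.

No, unsatisfiable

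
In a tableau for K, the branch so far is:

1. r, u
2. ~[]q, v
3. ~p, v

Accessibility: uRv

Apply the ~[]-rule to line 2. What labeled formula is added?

a fresh world w with vRw, and ~q at w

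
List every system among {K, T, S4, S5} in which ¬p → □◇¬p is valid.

S5

S5-tableau for the negation ¬(¬p → □◇¬p):
1. ¬(¬p → □◇¬p), w0
2. ¬p, w0
3. ¬□◇¬p, w0
4. ¬◇¬p, w1
5. p, w0
Accessibility: w0Rw0, w0Rw1, w1Rw0, w1Rw1
Branch closes: p and ¬p both at w0.
Every branch closes (one shown): valid in S5.
S4-tableau for the negation ¬(¬p → □◇¬p):
1. ¬(¬p → □◇¬p), w0
2. ¬p, w0
3. ¬□◇¬p, w0
4. ¬◇¬p, w1
5. p, w1
Accessibility: w0Rw0, w0Rw1, w1Rw1
Complete open branch: countermodel on an S4-frame, so not valid in S4, nor in K, T (the same frame is also a K-frame and a T-frame).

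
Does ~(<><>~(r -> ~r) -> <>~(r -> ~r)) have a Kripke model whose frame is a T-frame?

Yes, satisfiable

1. ~(<><>~(r -> ~r) -> <>~(r -> ~r)), w0
2. <><>~(r -> ~r), w0   [~->-rule on 1]
3. ~<>~(r -> ~r), w0   [~->-rule on 1]
4. r -> ~r, w0   [~<>-rule on 3 via w0Rw0]
5. ~r, w0   [->-rule on 4 (branches; this branch)]
6. <>~(r -> ~r), w1   [<>-rule on 2: fresh world w1, w0Rw1]
7. r -> ~r, w1   [~<>-rule on 3 via w0Rw1]
8. ~r, w1   [->-rule on 7 (branches; this branch)]
9. ~(r -> ~r), w2   [<>-rule on 6: fresh world w2, w1Rw2]
10. r, w2   [~->-rule on 9]
Accessibility: w0Rw0, w0Rw1, w1Rw1, w1Rw2, w2Rw2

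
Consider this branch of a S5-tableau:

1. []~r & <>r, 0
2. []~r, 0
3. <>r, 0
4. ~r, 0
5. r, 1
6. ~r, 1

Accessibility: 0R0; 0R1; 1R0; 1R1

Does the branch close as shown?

Both r and ~r appear at 1.

Yes, closed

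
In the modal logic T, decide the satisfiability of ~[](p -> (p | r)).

1. ~[](p -> (p | r)), u
2. ~(p -> (p | r)), v
3. p, v
4. ~(p | r), v
5. ~p, v
6. ~r, v
Accessibility: uRu, uRv, vRv
Branch closes: p and ~p both at v.
Every branch closes; the branch above is one of them.

Unsatisfiable (every branch closes)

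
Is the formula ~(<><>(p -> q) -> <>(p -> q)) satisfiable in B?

Yes, satisfiable

1. ~(<><>(p -> q) -> <>(p -> q)), 0
2. <><>(p -> q), 0
3. ~<>(p -> q), 0
4. ~(p -> q), 0
5. p, 0
6. ~q, 0
7. <>(p -> q), 1
8. ~(p -> q), 1
9. p, 1
10. ~q, 1
11. p -> q, 2
12. q, 2
Accessibility: 0R0, 0R1, 1R0, 1R1, 1R2, 2R1, 2R2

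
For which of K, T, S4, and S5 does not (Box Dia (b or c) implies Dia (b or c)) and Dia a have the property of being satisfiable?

K-tableau for the formula:
1. not (Box Dia (b or c) implies Dia (b or c)) and Dia a, 0
2. not (Box Dia (b or c) implies Dia (b or c)), 0   [and-rule on 1]
3. Dia a, 0   [and-rule on 1]
4. Box Dia (b or c), 0   [neg-implies-rule on 2]
5. not Dia (b or c), 0   [neg-implies-rule on 2]
6. a, 1   [Dia-rule on 3: fresh world 1, 0R1]
7. Dia (b or c), 1   [Box-rule on 4 via 0R1]
8. not (b or c), 1   [neg-Dia-rule on 5 via 0R1]
9. not b, 1   [neg-or-rule on 8]
10. not c, 1   [neg-or-rule on 8]
11. b or c, 2   [Dia-rule on 7: fresh world 2, 1R2]
12. c, 2   [or-rule on 11 (branches; this branch)]
Accessibility: 0R1, 1R2
Complete open branch: satisfiable in K.
T-tableau for the formula:
1. not (Box Dia (b or c) implies Dia (b or c)) and Dia a, 0
2. not (Box Dia (b or c) implies Dia (b or c)), 0   [and-rule on 1]
3. Dia a, 0   [and-rule on 1]
4. Box Dia (b or c), 0   [neg-implies-rule on 2]
5. not Dia (b or c), 0   [neg-implies-rule on 2]
6. Dia (b or c), 0   [Box-rule on 4 via 0R0]
7. not (b or c), 0   [neg-Dia-rule on 5 via 0R0]
8. not b, 0   [neg-or-rule on 7]
9. not c, 0   [neg-or-rule on 7]
10. a, 1   [Dia-rule on 3: fresh world 1, 0R1]
11. Dia (b or c), 1   [Box-rule on 4 via 0R1]
12. not (b or c), 1   [neg-Dia-rule on 5 via 0R1]
13. not b, 1   [neg-or-rule on 12]
14. not c, 1   [neg-or-rule on 12]
15. b or c, 2   [Dia-rule on 6: fresh world 2, 0R2]
16. Dia (b or c), 2   [Box-rule on 4 via 0R2]
17. not (b or c), 2   [neg-Dia-rule on 5 via 0R2]
18. not b, 2   [neg-or-rule on 17]
19. not c, 2   [neg-or-rule on 17]
20. c, 2   [or-rule on 15 (branches; this branch)]
Accessibility: 0R0, 0R1, 0R2, 1R1, 2R2
Branch closes: c and not c both at 2.
Every branch closes (one shown): unsatisfiable in T, hence also in S4, S5 (every S4/S5-frame is a T-frame).

K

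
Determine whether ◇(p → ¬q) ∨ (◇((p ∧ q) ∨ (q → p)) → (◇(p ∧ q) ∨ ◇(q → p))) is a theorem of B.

Valid

Tableau for the negation ¬(◇(p → ¬q) ∨ (◇((p ∧ q) ∨ (q → p)) → (◇(p ∧ q) ∨ ◇(q → p)))):
1. ¬(◇(p → ¬q) ∨ (◇((p ∧ q) ∨ (q → p)) → (◇(p ∧ q) ∨ ◇(q → p)))), u
2. ¬◇(p → ¬q), u
3. ¬(◇((p ∧ q) ∨ (q → p)) → (◇(p ∧ q) ∨ ◇(q → p))), u
4. ◇((p ∧ q) ∨ (q → p)), u
5. ¬(◇(p ∧ q) ∨ ◇(q → p)), u
6. ¬◇(p ∧ q), u
7. ¬◇(q → p), u
8. ¬(p → ¬q), u
9. p, u
10. q, u
11. ¬(p ∧ q), u
12. ¬(q → p), u
13. ¬p, u
Accessibility: uRu
Branch closes: p and ¬p both at u.
Every branch of the negation's tableau closes; the branch above is one of them.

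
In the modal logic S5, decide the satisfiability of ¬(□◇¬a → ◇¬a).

1. ¬(□◇¬a → ◇¬a), 0
2. □◇¬a, 0
3. ¬◇¬a, 0
4. ◇¬a, 0
5. a, 0
6. ¬a, 1
7. ◇¬a, 1
8. a, 1
Accessibility: 0R0, 0R1, 1R0, 1R1
Branch closes: a and ¬a both at 1.
(One branch shown.) All branches close.

Unsatisfiable (every branch closes)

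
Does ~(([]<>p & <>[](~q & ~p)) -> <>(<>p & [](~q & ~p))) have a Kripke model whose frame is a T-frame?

1. ~(([]<>p & <>[](~q & ~p)) -> <>(<>p & [](~q & ~p))), 0
2. []<>p & <>[](~q & ~p), 0   [~->-rule on 1]
3. ~<>(<>p & [](~q & ~p)), 0   [~->-rule on 1]
4. []<>p, 0   [&-rule on 2]
5. <>[](~q & ~p), 0   [&-rule on 2]
6. ~(<>p & [](~q & ~p)), 0   [~<>-rule on 3 via 0R0]
7. <>p, 0   [[]-rule on 4 via 0R0]
8. ~[](~q & ~p), 0   [~&-rule on 6 (branches; this branch)]
9. [](~q & ~p), 1   [<>-rule on 5: fresh world 1, 0R1]
10. ~(<>p & [](~q & ~p)), 1   [~<>-rule on 3 via 0R1]
11. <>p, 1   [[]-rule on 4 via 0R1]
12. ~q & ~p, 1   [[]-rule on 9 via 1R1]
13. ~q, 1   [&-rule on 12]
14. ~p, 1   [&-rule on 12]
15. ~[](~q & ~p), 1   [~&-rule on 10 (branches; this branch)]
16. p, 2   [<>-rule on 7: fresh world 2, 0R2]
17. ~(<>p & [](~q & ~p)), 2   [~<>-rule on 3 via 0R2]
18. <>p, 2   [[]-rule on 4 via 0R2]
19. ~[](~q & ~p), 2   [~&-rule on 17 (branches; this branch)]
20. ~(~q & ~p), 3   [~[]-rule on 8: fresh world 3, 0R3]
21. ~(<>p & [](~q & ~p)), 3   [~<>-rule on 3 via 0R3]
22. <>p, 3   [[]-rule on 4 via 0R3]
23. q, 3   [~&-rule on 20 (branches; this branch)]
24. ~<>p, 3   [~&-rule on 21 (branches; this branch)]
25. ~p, 3   [~<>-rule on 24 via 3R3]
26. p, 4   [<>-rule on 11: fresh world 4, 1R4]
27. ~q & ~p, 4   [[]-rule on 9 via 1R4]
28. ~q, 4   [&-rule on 27]
29. ~p, 4   [&-rule on 27]
Accessibility: 0R0, 0R1, 0R2, 0R3, 1R1, 1R4, 2R2, 3R3, 4R4
Branch closes: p and ~p both at 4.
All branches of the tableau close; one closing branch shown above.

Unsatisfiable (every branch closes)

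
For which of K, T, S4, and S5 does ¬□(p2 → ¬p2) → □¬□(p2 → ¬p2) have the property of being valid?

S5

S5-tableau for the negation ¬(¬□(p2 → ¬p2) → □¬□(p2 → ¬p2)):
1. ¬(¬□(p2 → ¬p2) → □¬□(p2 → ¬p2)), 0
2. ¬□(p2 → ¬p2), 0   [¬→-rule on 1]
3. ¬□¬□(p2 → ¬p2), 0   [¬→-rule on 1]
4. ¬(p2 → ¬p2), 1   [¬□-rule on 2: fresh world 1, 0R1]
5. p2, 1   [¬→-rule on 4]
6. □(p2 → ¬p2), 2   [¬□-rule on 3: fresh world 2, 0R2]
7. p2 → ¬p2, 0   [□-rule on 6 via 2R0]
8. p2 → ¬p2, 1   [□-rule on 6 via 2R1]
9. p2 → ¬p2, 2   [□-rule on 6 via 2R2]
10. ¬p2, 0   [→-rule on 7 (branches; this branch)]
11. ¬p2, 1   [→-rule on 8 (branches; this branch)]
Accessibility: 0R0, 0R1, 0R2, 1R0, 1R1, 1R2, 2R0, 2R1, 2R2
Branch closes: p2 and ¬p2 both at 1.
Every branch closes (one shown): valid in S5.
S4-tableau for the negation ¬(¬□(p2 → ¬p2) → □¬□(p2 → ¬p2)):
1. ¬(¬□(p2 → ¬p2) → □¬□(p2 → ¬p2)), 0
2. ¬□(p2 → ¬p2), 0   [¬→-rule on 1]
3. ¬□¬□(p2 → ¬p2), 0   [¬→-rule on 1]
4. ¬(p2 → ¬p2), 1   [¬□-rule on 2: fresh world 1, 0R1]
5. p2, 1   [¬→-rule on 4]
6. □(p2 → ¬p2), 2   [¬□-rule on 3: fresh world 2, 0R2]
7. p2 → ¬p2, 2   [□-rule on 6 via 2R2]
8. ¬p2, 2   [→-rule on 7 (branches; this branch)]
Accessibility: 0R0, 0R1, 0R2, 1R1, 2R2
Complete open branch: countermodel on an S4-frame, so not valid in S4, nor in K, T (the same frame is also a K-frame and a T-frame).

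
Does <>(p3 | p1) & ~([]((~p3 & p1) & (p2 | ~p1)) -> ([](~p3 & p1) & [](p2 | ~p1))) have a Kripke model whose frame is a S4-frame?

No, unsatisfiable

1. <>(p3 | p1) & ~([]((~p3 & p1) & (p2 | ~p1)) -> ([](~p3 & p1) & [](p2 | ~p1))), 0
2. <>(p3 | p1), 0
3. ~([]((~p3 & p1) & (p2 | ~p1)) -> ([](~p3 & p1) & [](p2 | ~p1))), 0
4. []((~p3 & p1) & (p2 | ~p1)), 0
5. ~([](~p3 & p1) & [](p2 | ~p1)), 0
6. (~p3 & p1) & (p2 | ~p1), 0
7. ~p3 & p1, 0
8. p2 | ~p1, 0
9. ~p3, 0
10. p1, 0
11. ~[](p2 | ~p1), 0
12. p2, 0
13. p3 | p1, 1
14. (~p3 & p1) & (p2 | ~p1), 1
15. ~p3 & p1, 1
16. p2 | ~p1, 1
17. ~p3, 1
18. p1, 1
19. p2, 1
20. ~(p2 | ~p1), 2
21. ~p2, 2
22. p1, 2
23. (~p3 & p1) & (p2 | ~p1), 2
24. ~p3 & p1, 2
25. p2 | ~p1, 2
26. ~p3, 2
27. ~p1, 2
Accessibility: 0R0, 0R1, 0R2, 1R1, 2R2
Branch closes: p1 and ~p1 both at 2.
All branches of the tableau close; one closing branch shown above.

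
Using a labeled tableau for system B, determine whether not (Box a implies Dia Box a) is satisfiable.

1. not (Box a implies Dia Box a), 0
2. Box a, 0
3. not Dia Box a, 0
4. a, 0
5. not Box a, 0
6. not a, 1
7. a, 1
Accessibility: 0R0, 0R1, 1R0, 1R1
Branch closes: a and not a both at 1.
All branches of the tableau close; one closing branch shown above.

Unsatisfiable (every branch closes)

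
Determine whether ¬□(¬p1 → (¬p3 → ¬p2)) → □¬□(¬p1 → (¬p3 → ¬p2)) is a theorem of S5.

Tableau for the negation ¬(¬□(¬p1 → (¬p3 → ¬p2)) → □¬□(¬p1 → (¬p3 → ¬p2))):
1. ¬(¬□(¬p1 → (¬p3 → ¬p2)) → □¬□(¬p1 → (¬p3 → ¬p2))), u
2. ¬□(¬p1 → (¬p3 → ¬p2)), u   [¬→-rule on 1]
3. ¬□¬□(¬p1 → (¬p3 → ¬p2)), u   [¬→-rule on 1]
4. ¬(¬p1 → (¬p3 → ¬p2)), v   [¬□-rule on 2: fresh world v, uRv]
5. ¬p1, v   [¬→-rule on 4]
6. ¬(¬p3 → ¬p2), v   [¬→-rule on 4]
7. ¬p3, v   [¬→-rule on 6]
8. p2, v   [¬→-rule on 6]
9. □(¬p1 → (¬p3 → ¬p2)), w   [¬□-rule on 3: fresh world w, uRw]
10. ¬p1 → (¬p3 → ¬p2), u   [□-rule on 9 via wRu]
11. ¬p1 → (¬p3 → ¬p2), v   [□-rule on 9 via wRv]
12. ¬p1 → (¬p3 → ¬p2), w   [□-rule on 9 via wRw]
13. ¬p3 → ¬p2, u   [→-rule on 10 (branches; this branch)]
14. ¬p3 → ¬p2, v   [→-rule on 11 (branches; this branch)]
15. ¬p3 → ¬p2, w   [→-rule on 12 (branches; this branch)]
16. ¬p2, u   [→-rule on 13 (branches; this branch)]
17. ¬p2, v   [→-rule on 14 (branches; this branch)]
Accessibility: uRu, uRv, uRw, vRu, vRv, vRw, wRu, wRv, wRw
Branch closes: p2 and ¬p2 both at v.
All branches of the negation close; one closing branch shown above.

Valid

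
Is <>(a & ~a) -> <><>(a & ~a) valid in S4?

Tableau for the negation ~(<>(a & ~a) -> <><>(a & ~a)):
1. ~(<>(a & ~a) -> <><>(a & ~a)), w0
2. <>(a & ~a), w0   [~->-rule on 1]
3. ~<><>(a & ~a), w0   [~->-rule on 1]
4. ~<>(a & ~a), w0   [~<>-rule on 3 via w0Rw0]
5. ~(a & ~a), w0   [~<>-rule on 4 via w0Rw0]
6. a, w0   [~&-rule on 5 (branches; this branch)]
7. a & ~a, w1   [<>-rule on 2: fresh world w1, w0Rw1]
8. a, w1   [&-rule on 7]
9. ~a, w1   [&-rule on 7]
Accessibility: w0Rw0, w0Rw1, w1Rw1
Branch closes: a and ~a both at w1.
Every branch of the negation's tableau closes; the branch above is one of them.

Valid in S4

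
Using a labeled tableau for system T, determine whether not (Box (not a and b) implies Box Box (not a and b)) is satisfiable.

Satisfiable

1. not (Box (not a and b) implies Box Box (not a and b)), w0
2. Box (not a and b), w0
3. not Box Box (not a and b), w0
4. not a and b, w0
5. not a, w0
6. b, w0
7. not Box (not a and b), w1
8. not a and b, w1
9. not a, w1
10. b, w1
11. not (not a and b), w2
12. not b, w2
Accessibility: w0Rw0, w0Rw1, w1Rw1, w1Rw2, w2Rw2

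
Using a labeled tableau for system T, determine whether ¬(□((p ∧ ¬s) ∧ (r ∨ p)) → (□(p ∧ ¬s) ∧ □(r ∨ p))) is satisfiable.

1. ¬(□((p ∧ ¬s) ∧ (r ∨ p)) → (□(p ∧ ¬s) ∧ □(r ∨ p))), 0
2. □((p ∧ ¬s) ∧ (r ∨ p)), 0
3. ¬(□(p ∧ ¬s) ∧ □(r ∨ p)), 0
4. (p ∧ ¬s) ∧ (r ∨ p), 0
5. p ∧ ¬s, 0
6. r ∨ p, 0
7. p, 0
8. ¬s, 0
9. ¬□(r ∨ p), 0
10. ¬(r ∨ p), 1
11. ¬r, 1
12. ¬p, 1
13. (p ∧ ¬s) ∧ (r ∨ p), 1
14. p ∧ ¬s, 1
15. r ∨ p, 1
16. p, 1
17. ¬s, 1
Accessibility: 0R0, 0R1, 1R1
Branch closes: p and ¬p both at 1.
(One branch shown.) All branches close.

Unsatisfiable (every branch closes)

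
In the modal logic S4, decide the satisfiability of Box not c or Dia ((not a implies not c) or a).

Yes, satisfiable

1. Box not c or Dia ((not a implies not c) or a), w0
2. Dia ((not a implies not c) or a), w0
3. (not a implies not c) or a, w1
4. a, w1
Accessibility: w0Rw0, w0Rw1, w1Rw1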